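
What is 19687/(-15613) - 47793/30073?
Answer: -1338239260/469529749 ≈ -2.8502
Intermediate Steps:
19687/(-15613) - 47793/30073 = 19687*(-1/15613) - 47793*1/30073 = -19687/15613 - 47793/30073 = -1338239260/469529749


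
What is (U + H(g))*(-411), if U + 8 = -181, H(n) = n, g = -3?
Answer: 78912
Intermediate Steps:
U = -189 (U = -8 - 181 = -189)
(U + H(g))*(-411) = (-189 - 3)*(-411) = -192*(-411) = 78912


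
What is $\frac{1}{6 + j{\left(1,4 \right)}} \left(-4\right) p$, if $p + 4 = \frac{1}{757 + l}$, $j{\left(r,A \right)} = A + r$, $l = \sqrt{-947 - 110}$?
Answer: $\frac{417394}{287053} + \frac{2 i \sqrt{1057}}{3157583} \approx 1.4541 + 2.0593 \cdot 10^{-5} i$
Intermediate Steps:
$l = i \sqrt{1057}$ ($l = \sqrt{-1057} = i \sqrt{1057} \approx 32.512 i$)
$p = -4 + \frac{1}{757 + i \sqrt{1057}} \approx -3.9987 - 5.663 \cdot 10^{-5} i$
$\frac{1}{6 + j{\left(1,4 \right)}} \left(-4\right) p = \frac{1}{6 + \left(4 + 1\right)} \left(-4\right) \frac{- 4 \sqrt{1057} + 3027 i}{\sqrt{1057} - 757 i} = \frac{1}{6 + 5} \left(-4\right) \frac{- 4 \sqrt{1057} + 3027 i}{\sqrt{1057} - 757 i} = \frac{1}{11} \left(-4\right) \frac{- 4 \sqrt{1057} + 3027 i}{\sqrt{1057} - 757 i} = - \frac{4 \frac{- 4 \sqrt{1057} + 3027 i}{\sqrt{1057} - 757 i}}{11} = - \frac{4 \left(- 4 \sqrt{1057} + 3027 i\right)}{11 \left(\sqrt{1057} - 757 i\right)}$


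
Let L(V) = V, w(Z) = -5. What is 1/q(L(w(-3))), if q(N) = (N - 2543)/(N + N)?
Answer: 5/1274 ≈ 0.0039246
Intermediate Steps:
q(N) = (-2543 + N)/(2*N) (q(N) = (-2543 + N)/((2*N)) = (-2543 + N)*(1/(2*N)) = (-2543 + N)/(2*N))
1/q(L(w(-3))) = 1/((1/2)*(-2543 - 5)/(-5)) = 1/((1/2)*(-1/5)*(-2548)) = 1/(1274/5) = 5/1274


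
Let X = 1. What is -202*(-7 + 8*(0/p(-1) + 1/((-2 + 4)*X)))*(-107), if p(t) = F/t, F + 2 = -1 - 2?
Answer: -64842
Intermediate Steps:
F = -5 (F = -2 + (-1 - 2) = -2 - 3 = -5)
p(t) = -5/t
-202*(-7 + 8*(0/p(-1) + 1/((-2 + 4)*X)))*(-107) = -202*(-7 + 8*(0/((-5/(-1))) + 1/((-2 + 4)*1)))*(-107) = -202*(-7 + 8*(0/((-5*(-1))) + 1/2))*(-107) = -202*(-7 + 8*(0/5 + (½)*1))*(-107) = -202*(-7 + 8*(0*(⅕) + ½))*(-107) = -202*(-7 + 8*(0 + ½))*(-107) = -202*(-7 + 8*(½))*(-107) = -202*(-7 + 4)*(-107) = -202*(-3)*(-107) = 606*(-107) = -64842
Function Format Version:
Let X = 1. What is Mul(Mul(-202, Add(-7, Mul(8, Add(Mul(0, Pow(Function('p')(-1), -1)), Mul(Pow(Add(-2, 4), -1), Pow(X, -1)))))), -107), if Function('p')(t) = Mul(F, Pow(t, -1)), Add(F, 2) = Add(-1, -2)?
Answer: -64842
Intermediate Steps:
F = -5 (F = Add(-2, Add(-1, -2)) = Add(-2, -3) = -5)
Function('p')(t) = Mul(-5, Pow(t, -1))
Mul(Mul(-202, Add(-7, Mul(8, Add(Mul(0, Pow(Function('p')(-1), -1)), Mul(Pow(Add(-2, 4), -1), Pow(X, -1)))))), -107) = Mul(Mul(-202, Add(-7, Mul(8, Add(Mul(0, Pow(Mul(-5, Pow(-1, -1)), -1)), Mul(Pow(Add(-2, 4), -1), Pow(1, -1)))))), -107) = Mul(Mul(-202, Add(-7, Mul(8, Add(Mul(0, Pow(Mul(-5, -1), -1)), Mul(Pow(2, -1), 1))))), -107) = Mul(Mul(-202, Add(-7, Mul(8, Add(Mul(0, Pow(5, -1)), Mul(Rational(1, 2), 1))))), -107) = Mul(Mul(-202, Add(-7, Mul(8, Add(Mul(0, Rational(1, 5)), Rational(1, 2))))), -107) = Mul(Mul(-202, Add(-7, Mul(8, Add(0, Rational(1, 2))))), -107) = Mul(Mul(-202, Add(-7, Mul(8, Rational(1, 2)))), -107) = Mul(Mul(-202, Add(-7, 4)), -107) = Mul(Mul(-202, -3), -107) = Mul(606, -107) = -64842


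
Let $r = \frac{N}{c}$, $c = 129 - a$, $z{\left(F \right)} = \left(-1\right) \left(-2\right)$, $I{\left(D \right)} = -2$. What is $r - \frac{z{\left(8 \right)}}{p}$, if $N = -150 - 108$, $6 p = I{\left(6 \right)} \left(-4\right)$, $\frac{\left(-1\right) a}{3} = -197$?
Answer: $- \frac{145}{154} \approx -0.94156$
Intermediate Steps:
$a = 591$ ($a = \left(-3\right) \left(-197\right) = 591$)
$z{\left(F \right)} = 2$
$c = -462$ ($c = 129 - 591 = -462$)
$p = \frac{4}{3}$ ($p = \frac{\left(-2\right) \left(-4\right)}{6} = \frac{1}{6} \cdot 8 = \frac{4}{3} \approx 1.3333$)
$N = -258$ ($N = -150 - 108 = -258$)
$r = \frac{43}{77}$ ($r = - \frac{258}{-462} = \left(-258\right) \left(- \frac{1}{462}\right) = \frac{43}{77} \approx 0.55844$)
$r - \frac{z{\left(8 \right)}}{p} = \frac{43}{77} - \frac{2}{\frac{4}{3}} = \frac{43}{77} - 2 \cdot \frac{3}{4} = \frac{43}{77} - \frac{3}{2} = - \frac{145}{154}$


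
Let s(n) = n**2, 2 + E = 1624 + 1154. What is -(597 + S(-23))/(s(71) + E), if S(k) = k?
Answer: -574/7817 ≈ -0.073430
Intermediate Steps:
E = 2776 (E = -2 + (1624 + 1154) = -2 + 2778 = 2776)
-(597 + S(-23))/(s(71) + E) = -(597 - 23)/(71**2 + 2776) = -574/(5041 + 2776) = -574/7817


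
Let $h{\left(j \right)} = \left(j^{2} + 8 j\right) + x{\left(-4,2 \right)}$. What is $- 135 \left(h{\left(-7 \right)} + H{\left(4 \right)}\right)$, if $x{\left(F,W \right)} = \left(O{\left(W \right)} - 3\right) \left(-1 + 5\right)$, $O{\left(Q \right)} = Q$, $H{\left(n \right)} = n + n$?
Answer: $405$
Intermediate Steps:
$H{\left(n \right)} = 2 n$
$x{\left(F,W \right)} = -12 + 4 W$ ($x{\left(F,W \right)} = \left(W - 3\right) \left(-1 + 5\right) = \left(-3 + W\right) 4 = -12 + 4 W$)
$h{\left(j \right)} = -4 + j^{2} + 8 j$ ($h{\left(j \right)} = \left(j^{2} + 8 j\right) + \left(-12 + 4 \cdot 2\right) = \left(j^{2} + 8 j\right) + \left(-12 + 8\right) = \left(j^{2} + 8 j\right) - 4 = -4 + j^{2} + 8 j$)
$- 135 \left(h{\left(-7 \right)} + H{\left(4 \right)}\right) = - 135 \left(\left(-4 + \left(-7\right)^{2} + 8 \left(-7\right)\right) + 2 \cdot 4\right) = - 135 \left(\left(-4 + 49 - 56\right) + 8\right) = - 135 \left(-11 + 8\right) = \left(-135\right) \left(-3\right) = 405$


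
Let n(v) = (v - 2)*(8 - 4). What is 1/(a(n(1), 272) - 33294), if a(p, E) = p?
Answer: -1/33298 ≈ -3.0032e-5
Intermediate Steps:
n(v) = -8 + 4*v (n(v) = (-2 + v)*4 = -8 + 4*v)
1/(a(n(1), 272) - 33294) = 1/((-8 + 4*1) - 33294) = 1/((-8 + 4) - 33294) = 1/(-4 - 33294) = 1/(-33298) = -1/33298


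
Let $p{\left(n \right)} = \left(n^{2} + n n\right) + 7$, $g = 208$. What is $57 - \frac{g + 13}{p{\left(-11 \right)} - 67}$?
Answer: $\frac{781}{14} \approx 55.786$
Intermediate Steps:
$p{\left(n \right)} = 7 + 2 n^{2}$ ($p{\left(n \right)} = \left(n^{2} + n^{2}\right) + 7 = 2 n^{2} + 7 = 7 + 2 n^{2}$)
$57 - \frac{g + 13}{p{\left(-11 \right)} - 67} = 57 - \frac{208 + 13}{\left(7 + 2 \left(-11\right)^{2}\right) - 67} = 57 - \frac{221}{\left(7 + 2 \cdot 121\right) - 67} = 57 - \frac{221}{\left(7 + 242\right) - 67} = 57 - \frac{221}{249 - 67} = 57 - \frac{221}{182} = 57 - 221 \cdot \frac{1}{182} = 57 - \frac{17}{14} = \frac{781}{14}$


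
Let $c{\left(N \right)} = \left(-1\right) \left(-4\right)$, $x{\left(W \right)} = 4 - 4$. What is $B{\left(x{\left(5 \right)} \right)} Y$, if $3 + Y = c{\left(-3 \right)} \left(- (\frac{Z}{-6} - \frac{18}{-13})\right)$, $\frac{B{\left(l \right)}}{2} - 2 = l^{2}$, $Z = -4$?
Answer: $- \frac{1748}{39} \approx -44.82$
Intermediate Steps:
$x{\left(W \right)} = 0$
$c{\left(N \right)} = 4$
$B{\left(l \right)} = 4 + 2 l^{2}$
$Y = - \frac{437}{39}$ ($Y = -3 + 4 \left(- (- \frac{4}{-6} - \frac{18}{-13})\right) = -3 + 4 \left(- (\left(-4\right) \left(- \frac{1}{6}\right) - - \frac{18}{13})\right) = -3 + 4 \left(- (\frac{2}{3} + \frac{18}{13})\right) = -3 + 4 \left(\left(-1\right) \frac{80}{39}\right) = -3 + 4 \left(- \frac{80}{39}\right) = -3 - \frac{320}{39} = - \frac{437}{39} \approx -11.205$)
$B{\left(x{\left(5 \right)} \right)} Y = \left(4 + 2 \cdot 0^{2}\right) \left(- \frac{437}{39}\right) = \left(4 + 2 \cdot 0\right) \left(- \frac{437}{39}\right) = \left(4 + 0\right) \left(- \frac{437}{39}\right) = 4 \left(- \frac{437}{39}\right) = - \frac{1748}{39}$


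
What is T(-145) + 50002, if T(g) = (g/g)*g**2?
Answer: 71027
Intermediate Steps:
T(g) = g**2 (T(g) = 1*g**2 = g**2)
T(-145) + 50002 = (-145)**2 + 50002 = 21025 + 50002 = 71027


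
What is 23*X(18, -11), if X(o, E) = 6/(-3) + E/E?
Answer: -23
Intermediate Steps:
X(o, E) = -1 (X(o, E) = 6*(-⅓) + 1 = -2 + 1 = -1)
23*X(18, -11) = 23*(-1) = -23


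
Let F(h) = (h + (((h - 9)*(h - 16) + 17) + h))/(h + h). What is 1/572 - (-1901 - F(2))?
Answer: 552195/286 ≈ 1930.8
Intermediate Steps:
F(h) = (17 + 2*h + (-16 + h)*(-9 + h))/(2*h) (F(h) = (h + (((-9 + h)*(-16 + h) + 17) + h))/((2*h)) = (h + (((-16 + h)*(-9 + h) + 17) + h))*(1/(2*h)) = (h + ((17 + (-16 + h)*(-9 + h)) + h))*(1/(2*h)) = (h + (17 + h + (-16 + h)*(-9 + h)))*(1/(2*h)) = (17 + 2*h + (-16 + h)*(-9 + h))*(1/(2*h)) = (17 + 2*h + (-16 + h)*(-9 + h))/(2*h))
1/572 - (-1901 - F(2)) = 1/572 - (-1901 - (161 + 2*(-23 + 2))/(2*2)) = 1/572 - (-1901 - (161 + 2*(-21))/(2*2)) = 1/572 - (-1901 - (161 - 42)/(2*2)) = 1/572 - (-1901 - 119/(2*2)) = 1/572 - (-1901 - 1*119/4) = 1/572 - (-1901 - 119/4) = 1/572 - 1*(-7723/4) = 1/572 + 7723/4 = 552195/286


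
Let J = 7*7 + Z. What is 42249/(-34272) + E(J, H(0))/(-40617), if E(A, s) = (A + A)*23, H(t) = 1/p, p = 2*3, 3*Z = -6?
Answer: -198902633/154669536 ≈ -1.2860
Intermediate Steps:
Z = -2 (Z = (⅓)*(-6) = -2)
p = 6
J = 47 (J = 7*7 - 2 = 49 - 2 = 47)
H(t) = ⅙ (H(t) = 1/6 = ⅙)
E(A, s) = 46*A (E(A, s) = (2*A)*23 = 46*A)
42249/(-34272) + E(J, H(0))/(-40617) = 42249/(-34272) + (46*47)/(-40617) = 42249*(-1/34272) + 2162*(-1/40617) = -14083/11424 - 2162/40617 = -198902633/154669536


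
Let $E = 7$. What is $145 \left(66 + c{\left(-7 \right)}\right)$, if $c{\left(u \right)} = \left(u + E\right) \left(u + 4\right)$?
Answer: $9570$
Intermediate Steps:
$c{\left(u \right)} = \left(4 + u\right) \left(7 + u\right)$ ($c{\left(u \right)} = \left(u + 7\right) \left(u + 4\right) = \left(7 + u\right) \left(4 + u\right) = \left(4 + u\right) \left(7 + u\right)$)
$145 \left(66 + c{\left(-7 \right)}\right) = 145 \left(66 + \left(28 + \left(-7\right)^{2} + 11 \left(-7\right)\right)\right) = 145 \left(66 + \left(28 + 49 - 77\right)\right) = 145 \left(66 + 0\right) = 145 \cdot 66 = 9570$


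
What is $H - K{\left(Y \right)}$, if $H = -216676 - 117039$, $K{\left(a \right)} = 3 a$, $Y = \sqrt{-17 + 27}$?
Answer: $-333715 - 3 \sqrt{10} \approx -3.3372 \cdot 10^{5}$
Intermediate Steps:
$Y = \sqrt{10} \approx 3.1623$
$H = -333715$ ($H = -216676 - 117039 = -333715$)
$H - K{\left(Y \right)} = -333715 - 3 \sqrt{10}$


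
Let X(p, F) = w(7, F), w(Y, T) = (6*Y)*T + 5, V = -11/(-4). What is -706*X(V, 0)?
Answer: -3530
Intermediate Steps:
V = 11/4 (V = -11*(-¼) = 11/4 ≈ 2.7500)
w(Y, T) = 5 + 6*T*Y (w(Y, T) = 6*T*Y + 5 = 5 + 6*T*Y)
X(p, F) = 5 + 42*F (X(p, F) = 5 + 6*F*7 = 5 + 42*F)
-706*X(V, 0) = -706*(5 + 42*0) = -706*(5 + 0) = -706*5 = -3530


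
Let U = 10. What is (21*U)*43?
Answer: 9030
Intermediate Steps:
(21*U)*43 = (21*10)*43 = 210*43 = 9030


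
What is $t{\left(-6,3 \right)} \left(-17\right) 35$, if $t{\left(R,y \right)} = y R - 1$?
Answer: $11305$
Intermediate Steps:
$t{\left(R,y \right)} = -1 + R y$ ($t{\left(R,y \right)} = R y - 1 = -1 + R y$)
$t{\left(-6,3 \right)} \left(-17\right) 35 = \left(-1 - 18\right) \left(-17\right) 35 = \left(-19\right) \left(-17\right) 35 = 323 \cdot 35 = 11305$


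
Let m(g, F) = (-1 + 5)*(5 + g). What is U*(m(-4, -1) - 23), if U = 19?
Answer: -361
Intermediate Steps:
m(g, F) = 20 + 4*g (m(g, F) = 4*(5 + g) = 20 + 4*g)
U*(m(-4, -1) - 23) = 19*((20 + 4*(-4)) - 23) = 19*((20 - 16) - 23) = 19*(4 - 23) = 19*(-19) = -361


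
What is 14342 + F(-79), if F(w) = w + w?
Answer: 14184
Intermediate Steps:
F(w) = 2*w
14342 + F(-79) = 14342 + 2*(-79) = 14342 - 158 = 14184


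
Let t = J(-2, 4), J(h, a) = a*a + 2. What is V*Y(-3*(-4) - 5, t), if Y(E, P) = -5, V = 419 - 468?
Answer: 245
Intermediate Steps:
J(h, a) = 2 + a² (J(h, a) = a² + 2 = 2 + a²)
V = -49
t = 18 (t = 2 + 4² = 2 + 16 = 18)
V*Y(-3*(-4) - 5, t) = -49*(-5) = 245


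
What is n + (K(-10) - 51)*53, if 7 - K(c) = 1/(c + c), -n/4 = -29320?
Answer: 2299013/20 ≈ 1.1495e+5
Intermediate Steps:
n = 117280 (n = -4*(-29320) = 117280)
K(c) = 7 - 1/(2*c) (K(c) = 7 - 1/(c + c) = 7 - 1/(2*c))
n + (K(-10) - 51)*53 = 117280 + ((7 - 1/2/(-10)) - 51)*53 = 117280 + ((7 - 1/2*(-1/10)) - 51)*53 = 117280 + ((7 + 1/20) - 51)*53 = 117280 + (141/20 - 51)*53 = 117280 - 879/20*53 = 117280 - 46587/20 = 2299013/20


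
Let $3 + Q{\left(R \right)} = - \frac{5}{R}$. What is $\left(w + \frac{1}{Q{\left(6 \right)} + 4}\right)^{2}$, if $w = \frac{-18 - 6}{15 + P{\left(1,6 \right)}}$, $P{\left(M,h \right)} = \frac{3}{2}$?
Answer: $\frac{2500}{121} \approx 20.661$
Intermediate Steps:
$Q{\left(R \right)} = -3 - \frac{5}{R}$
$P{\left(M,h \right)} = \frac{3}{2}$ ($P{\left(M,h \right)} = 3 \cdot \frac{1}{2} = \frac{3}{2}$)
$w = - \frac{16}{11}$ ($w = \frac{-18 - 6}{15 + \frac{3}{2}} = - \frac{24}{\frac{33}{2}} = \left(-24\right) \frac{2}{33} = - \frac{16}{11} \approx -1.4545$)
$\left(w + \frac{1}{Q{\left(6 \right)} + 4}\right)^{2} = \left(- \frac{16}{11} + \frac{1}{\left(-3 - \frac{5}{6}\right) + 4}\right)^{2} = \left(- \frac{16}{11} + \frac{1}{- \frac{23}{6} + 4}\right)^{2} = \left(- \frac{16}{11} + \frac{1}{\frac{1}{6}}\right)^{2} = \left(- \frac{16}{11} + 6\right)^{2} = \left(\frac{50}{11}\right)^{2} = \frac{2500}{121}$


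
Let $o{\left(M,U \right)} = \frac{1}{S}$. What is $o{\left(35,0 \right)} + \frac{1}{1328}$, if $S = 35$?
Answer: $\frac{1363}{46480} \approx 0.029324$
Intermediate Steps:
$o{\left(M,U \right)} = \frac{1}{35}$
$o{\left(35,0 \right)} + \frac{1}{1328} = \frac{1}{35} + \frac{1}{1328} = \frac{1363}{46480}$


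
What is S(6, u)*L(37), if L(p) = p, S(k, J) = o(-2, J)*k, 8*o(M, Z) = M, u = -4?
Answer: -111/2 ≈ -55.500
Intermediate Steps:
o(M, Z) = M/8
S(k, J) = -k/4 (S(k, J) = ((⅛)*(-2))*k = -k/4)
S(6, u)*L(37) = -¼*6*37 = -3/2*37 = -111/2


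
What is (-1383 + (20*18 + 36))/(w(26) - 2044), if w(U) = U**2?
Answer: 329/456 ≈ 0.72149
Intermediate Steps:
(-1383 + (20*18 + 36))/(w(26) - 2044) = (-1383 + (20*18 + 36))/(26**2 - 2044) = (-1383 + (360 + 36))/(676 - 2044) = (-1383 + 396)/(-1368) = -987*(-1/1368) = 329/456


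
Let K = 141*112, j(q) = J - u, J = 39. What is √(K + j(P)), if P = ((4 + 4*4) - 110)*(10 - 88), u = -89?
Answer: 4*√995 ≈ 126.17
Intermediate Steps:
P = 7020 (P = ((4 + 16) - 110)*(-78) = (20 - 110)*(-78) = -90*(-78) = 7020)
j(q) = 128 (j(q) = 39 - 1*(-89) = 39 + 89 = 128)
K = 15792
√(K + j(P)) = √(15792 + 128) = √15920 = 4*√995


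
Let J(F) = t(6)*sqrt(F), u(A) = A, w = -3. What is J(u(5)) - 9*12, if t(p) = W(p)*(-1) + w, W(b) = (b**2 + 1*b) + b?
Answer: -108 - 51*sqrt(5) ≈ -222.04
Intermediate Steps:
W(b) = b**2 + 2*b (W(b) = (b**2 + b) + b = (b + b**2) + b = b**2 + 2*b)
t(p) = -3 - p*(2 + p) (t(p) = (p*(2 + p))*(-1) - 3 = -p*(2 + p) - 3 = -3 - p*(2 + p))
J(F) = -51*sqrt(F) (J(F) = (-3 - 1*6*(2 + 6))*sqrt(F) = (-3 - 1*6*8)*sqrt(F) = (-3 - 48)*sqrt(F) = -51*sqrt(F))
J(u(5)) - 9*12 = -51*sqrt(5) - 9*12 = -51*sqrt(5) - 108 = -108 - 51*sqrt(5)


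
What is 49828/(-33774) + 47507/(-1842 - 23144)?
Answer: -109596301/32456814 ≈ -3.3767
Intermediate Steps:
49828/(-33774) + 47507/(-1842 - 23144) = 49828*(-1/33774) + 47507/(-24986) = -24914/16887 + 47507*(-1/24986) = -24914/16887 - 47507/24986 = -109596301/32456814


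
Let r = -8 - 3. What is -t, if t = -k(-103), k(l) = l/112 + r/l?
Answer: -9377/11536 ≈ -0.81285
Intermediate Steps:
r = -11
k(l) = -11/l + l/112 (k(l) = l/112 - 11/l = -11/l + l/112)
t = 9377/11536 (t = -(-11/(-103) + (1/112)*(-103)) = -(-11*(-1/103) - 103/112) = -(11/103 - 103/112) = -1*(-9377/11536) = 9377/11536 ≈ 0.81285)
-t = -1*9377/11536 = -9377/11536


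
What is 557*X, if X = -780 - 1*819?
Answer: -890643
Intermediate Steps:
X = -1599 (X = -780 - 819 = -1599)
557*X = 557*(-1599) = -890643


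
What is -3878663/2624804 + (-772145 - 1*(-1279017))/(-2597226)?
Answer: -335417765939/200506152756 ≈ -1.6729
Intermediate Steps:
-3878663/2624804 + (-772145 - 1*(-1279017))/(-2597226) = -3878663*1/2624804 + (-772145 + 1279017)*(-1/2597226) = -3878663/2624804 + 506872*(-1/2597226) = -3878663/2624804 - 14908/76389 = -335417765939/200506152756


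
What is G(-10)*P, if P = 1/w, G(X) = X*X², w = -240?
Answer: 25/6 ≈ 4.1667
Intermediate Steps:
G(X) = X³
P = -1/240 (P = 1/(-240) = -1/240 ≈ -0.0041667)
G(-10)*P = (-10)³*(-1/240) = -1000*(-1/240) = 25/6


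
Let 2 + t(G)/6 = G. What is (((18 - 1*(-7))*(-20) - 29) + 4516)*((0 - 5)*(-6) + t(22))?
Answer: 598050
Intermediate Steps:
t(G) = -12 + 6*G
(((18 - 1*(-7))*(-20) - 29) + 4516)*((0 - 5)*(-6) + t(22)) = (((18 - 1*(-7))*(-20) - 29) + 4516)*((0 - 5)*(-6) + (-12 + 6*22)) = (((18 + 7)*(-20) - 29) + 4516)*(-5*(-6) + (-12 + 132)) = ((25*(-20) - 29) + 4516)*(30 + 120) = ((-500 - 29) + 4516)*150 = (-529 + 4516)*150 = 3987*150 = 598050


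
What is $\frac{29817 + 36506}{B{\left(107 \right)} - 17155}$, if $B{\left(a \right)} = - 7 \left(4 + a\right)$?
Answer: $- \frac{66323}{17932} \approx -3.6986$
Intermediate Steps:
$B{\left(a \right)} = -28 - 7 a$
$\frac{29817 + 36506}{B{\left(107 \right)} - 17155} = \frac{29817 + 36506}{\left(-28 - 749\right) - 17155} = \frac{66323}{\left(-28 - 749\right) - 17155} = \frac{66323}{-777 - 17155} = \frac{66323}{-17932} = 66323 \left(- \frac{1}{17932}\right) = - \frac{66323}{17932}$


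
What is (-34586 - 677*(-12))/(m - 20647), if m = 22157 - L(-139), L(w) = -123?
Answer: -26462/1633 ≈ -16.205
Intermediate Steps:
m = 22280 (m = 22157 - 1*(-123) = 22157 + 123 = 22280)
(-34586 - 677*(-12))/(m - 20647) = (-34586 - 677*(-12))/(22280 - 20647) = (-34586 + 8124)/1633 = -26462*1/1633 = -26462/1633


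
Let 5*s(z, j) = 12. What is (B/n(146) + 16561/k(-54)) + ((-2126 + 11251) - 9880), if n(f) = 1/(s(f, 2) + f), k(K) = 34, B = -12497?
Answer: -315319861/170 ≈ -1.8548e+6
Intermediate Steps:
s(z, j) = 12/5 (s(z, j) = (1/5)*12 = 12/5)
n(f) = 1/(12/5 + f)
(B/n(146) + 16561/k(-54)) + ((-2126 + 11251) - 9880) = (-12497/(5/(12 + 5*146)) + 16561/34) + ((-2126 + 11251) - 9880) = (-12497/(5/(12 + 730)) + 16561*(1/34)) + (9125 - 9880) = (-12497/(5/742) + 16561/34) - 755 = (-12497/(5*(1/742)) + 16561/34) - 755 = (-12497/5/742 + 16561/34) - 755 = (-12497*742/5 + 16561/34) - 755 = (-9272774/5 + 16561/34) - 755 = -315191511/170 - 755 = -315319861/170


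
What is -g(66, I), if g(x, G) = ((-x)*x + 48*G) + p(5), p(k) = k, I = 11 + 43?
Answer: 1759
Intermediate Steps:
I = 54
g(x, G) = 5 - x**2 + 48*G (g(x, G) = ((-x)*x + 48*G) + 5 = (-x**2 + 48*G) + 5 = 5 - x**2 + 48*G)
-g(66, I) = -(5 - 1*66**2 + 48*54) = -(5 - 1*4356 + 2592) = -(5 - 4356 + 2592) = -1*(-1759) = 1759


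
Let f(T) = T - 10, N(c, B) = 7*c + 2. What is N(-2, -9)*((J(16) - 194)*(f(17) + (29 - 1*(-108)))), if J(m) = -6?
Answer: 345600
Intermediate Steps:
N(c, B) = 2 + 7*c
f(T) = -10 + T
N(-2, -9)*((J(16) - 194)*(f(17) + (29 - 1*(-108)))) = (2 + 7*(-2))*((-6 - 194)*((-10 + 17) + (29 - 1*(-108)))) = (2 - 14)*(-200*(7 + (29 + 108))) = -(-2400)*(7 + 137) = -(-2400)*144 = -12*(-28800) = 345600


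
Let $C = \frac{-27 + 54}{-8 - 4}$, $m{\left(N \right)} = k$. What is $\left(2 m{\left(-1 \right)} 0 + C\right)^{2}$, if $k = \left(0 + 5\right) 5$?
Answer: $\frac{81}{16} \approx 5.0625$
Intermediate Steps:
$k = 25$ ($k = 5 \cdot 5 = 25$)
$m{\left(N \right)} = 25$
$C = - \frac{9}{4}$ ($C = \frac{27}{-12} = 27 \left(- \frac{1}{12}\right) = - \frac{9}{4} \approx -2.25$)
$\left(2 m{\left(-1 \right)} 0 + C\right)^{2} = \left(2 \cdot 25 \cdot 0 - \frac{9}{4}\right)^{2} = \left(50 \cdot 0 - \frac{9}{4}\right)^{2} = \left(0 - \frac{9}{4}\right)^{2} = \left(- \frac{9}{4}\right)^{2} = \frac{81}{16}$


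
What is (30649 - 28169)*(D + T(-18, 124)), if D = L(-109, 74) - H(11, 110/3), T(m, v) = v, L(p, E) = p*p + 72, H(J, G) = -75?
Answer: 30136960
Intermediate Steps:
L(p, E) = 72 + p**2 (L(p, E) = p**2 + 72 = 72 + p**2)
D = 12028 (D = (72 + (-109)**2) - 1*(-75) = (72 + 11881) + 75 = 11953 + 75 = 12028)
(30649 - 28169)*(D + T(-18, 124)) = (30649 - 28169)*(12028 + 124) = 2480*12152 = 30136960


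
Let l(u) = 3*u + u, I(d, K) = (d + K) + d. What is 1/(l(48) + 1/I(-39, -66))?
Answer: 144/27647 ≈ 0.0052085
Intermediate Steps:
I(d, K) = K + 2*d (I(d, K) = (K + d) + d = K + 2*d)
l(u) = 4*u
1/(l(48) + 1/I(-39, -66)) = 1/(4*48 + 1/(-66 + 2*(-39))) = 1/(192 + 1/(-66 - 78)) = 1/(192 + 1/(-144)) = 1/(192 - 1/144) = 1/(27647/144) = 144/27647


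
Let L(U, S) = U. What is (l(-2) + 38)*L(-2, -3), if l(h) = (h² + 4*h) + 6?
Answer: -80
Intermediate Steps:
l(h) = 6 + h² + 4*h
(l(-2) + 38)*L(-2, -3) = ((6 + (-2)² + 4*(-2)) + 38)*(-2) = ((6 + 4 - 8) + 38)*(-2) = (2 + 38)*(-2) = 40*(-2) = -80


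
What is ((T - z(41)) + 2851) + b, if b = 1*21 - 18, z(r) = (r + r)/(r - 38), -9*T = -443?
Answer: 25883/9 ≈ 2875.9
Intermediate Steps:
T = 443/9 (T = -⅑*(-443) = 443/9 ≈ 49.222)
z(r) = 2*r/(-38 + r) (z(r) = (2*r)/(-38 + r) = 2*r/(-38 + r))
b = 3 (b = 21 - 18 = 3)
((T - z(41)) + 2851) + b = ((443/9 - 2*41/(-38 + 41)) + 2851) + 3 = ((443/9 - 2*41/3) + 2851) + 3 = ((443/9 - 1*82/3) + 2851) + 3 = ((443/9 - 82/3) + 2851) + 3 = (197/9 + 2851) + 3 = 25856/9 + 3 = 25883/9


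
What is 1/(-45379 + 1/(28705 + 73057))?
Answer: -101762/4617857797 ≈ -2.2037e-5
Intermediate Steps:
1/(-45379 + 1/(28705 + 73057)) = 1/(-45379 + 1/101762) = 1/(-4617857797/101762) = -101762/4617857797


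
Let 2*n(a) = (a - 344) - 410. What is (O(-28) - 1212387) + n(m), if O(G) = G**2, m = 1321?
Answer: -2422639/2 ≈ -1.2113e+6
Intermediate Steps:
n(a) = -377 + a/2 (n(a) = ((a - 344) - 410)/2 = ((-344 + a) - 410)/2 = (-754 + a)/2 = -377 + a/2)
(O(-28) - 1212387) + n(m) = ((-28)**2 - 1212387) + (-377 + (1/2)*1321) = (784 - 1212387) + (-377 + 1321/2) = -1211603 + 567/2 = -2422639/2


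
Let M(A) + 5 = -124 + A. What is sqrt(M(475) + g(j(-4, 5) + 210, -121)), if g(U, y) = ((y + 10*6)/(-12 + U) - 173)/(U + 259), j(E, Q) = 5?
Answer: 4*sqrt(50001810411)/48111 ≈ 18.591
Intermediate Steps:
M(A) = -129 + A (M(A) = -5 + (-124 + A) = -129 + A)
g(U, y) = (-173 + (60 + y)/(-12 + U))/(259 + U) (g(U, y) = ((y + 60)/(-12 + U) - 173)/(259 + U) = ((60 + y)/(-12 + U) - 173)/(259 + U) = (-173 + (60 + y)/(-12 + U))/(259 + U))
sqrt(M(475) + g(j(-4, 5) + 210, -121)) = sqrt((-129 + 475) + (2136 - 121 - 173*(5 + 210))/(-3108 + (5 + 210)**2 + 247*(5 + 210))) = sqrt(346 + (2136 - 121 - 173*215)/(-3108 + 215**2 + 247*215)) = sqrt(346 + (2136 - 121 - 37195)/(-3108 + 46225 + 53105)) = sqrt(346 - 35180/96222) = sqrt(346 + (1/96222)*(-35180)) = sqrt(346 - 17590/48111) = sqrt(16628816/48111) = 4*sqrt(50001810411)/48111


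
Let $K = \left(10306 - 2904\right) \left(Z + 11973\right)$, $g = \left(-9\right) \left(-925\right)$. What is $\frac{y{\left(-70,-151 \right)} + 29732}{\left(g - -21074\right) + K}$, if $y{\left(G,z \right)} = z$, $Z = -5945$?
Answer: $\frac{29581}{44648655} \approx 0.00066253$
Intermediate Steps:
$g = 8325$
$K = 44619256$ ($K = \left(10306 - 2904\right) \left(-5945 + 11973\right) = 7402 \cdot 6028 = 44619256$)
$\frac{y{\left(-70,-151 \right)} + 29732}{\left(g - -21074\right) + K} = \frac{-151 + 29732}{\left(8325 - -21074\right) + 44619256} = \frac{29581}{\left(8325 + 21074\right) + 44619256} = \frac{29581}{29399 + 44619256} = \frac{29581}{44648655}$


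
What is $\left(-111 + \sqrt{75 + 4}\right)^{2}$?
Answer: $\left(111 - \sqrt{79}\right)^{2} \approx 10427.0$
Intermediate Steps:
$\left(-111 + \sqrt{75 + 4}\right)^{2} = \left(-111 + \sqrt{79}\right)^{2}$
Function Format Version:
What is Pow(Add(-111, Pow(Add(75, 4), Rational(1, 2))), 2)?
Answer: Pow(Add(111, Mul(-1, Pow(79, Rational(1, 2)))), 2) ≈ 10427.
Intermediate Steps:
Pow(Add(-111, Pow(Add(75, 4), Rational(1, 2))), 2) = Pow(Add(-111, Pow(79, Rational(1, 2))), 2)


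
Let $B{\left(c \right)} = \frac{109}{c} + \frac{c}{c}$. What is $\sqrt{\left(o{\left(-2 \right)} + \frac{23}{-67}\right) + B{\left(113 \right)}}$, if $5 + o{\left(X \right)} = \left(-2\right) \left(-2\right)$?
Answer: $\frac{28 \sqrt{45426}}{7571} \approx 0.78824$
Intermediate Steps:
$B{\left(c \right)} = 1 + \frac{109}{c}$ ($B{\left(c \right)} = \frac{109}{c} + 1 = 1 + \frac{109}{c}$)
$o{\left(X \right)} = -1$ ($o{\left(X \right)} = -5 - -4 = -5 + 4 = -1$)
$\sqrt{\left(o{\left(-2 \right)} + \frac{23}{-67}\right) + B{\left(113 \right)}} = \sqrt{\left(-1 + \frac{23}{-67}\right) + \frac{109 + 113}{113}} = \sqrt{\left(-1 + 23 \left(- \frac{1}{67}\right)\right) + \frac{1}{113} \cdot 222} = \sqrt{\left(-1 - \frac{23}{67}\right) + \frac{222}{113}} = \sqrt{- \frac{90}{67} + \frac{222}{113}} = \sqrt{\frac{4704}{7571}} = \frac{28 \sqrt{45426}}{7571}$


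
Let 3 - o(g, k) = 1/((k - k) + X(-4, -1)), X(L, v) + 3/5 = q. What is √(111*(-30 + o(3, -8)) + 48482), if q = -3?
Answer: √1638570/6 ≈ 213.34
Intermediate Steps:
X(L, v) = -18/5 (X(L, v) = -⅗ - 3 = -18/5)
o(g, k) = 59/18 (o(g, k) = 3 - 1/((k - k) - 18/5) = 3 - 1/(0 - 18/5) = 3 - 1/(-18/5) = 3 - 1*(-5/18) = 3 + 5/18 = 59/18)
√(111*(-30 + o(3, -8)) + 48482) = √(111*(-30 + 59/18) + 48482) = √(111*(-481/18) + 48482) = √(-17797/6 + 48482) = √(273095/6) = √1638570/6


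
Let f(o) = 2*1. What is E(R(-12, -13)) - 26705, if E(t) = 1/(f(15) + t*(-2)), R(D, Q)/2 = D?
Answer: -1335249/50 ≈ -26705.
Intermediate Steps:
R(D, Q) = 2*D
f(o) = 2
E(t) = 1/(2 - 2*t) (E(t) = 1/(2 + t*(-2)) = 1/(2 - 2*t))
E(R(-12, -13)) - 26705 = -1/(-2 + 2*(2*(-12))) - 26705 = -1/(-2 + 2*(-24)) - 26705 = -1/(-2 - 48) - 26705 = -1/(-50) - 26705 = -1*(-1/50) - 26705 = 1/50 - 26705 = -1335249/50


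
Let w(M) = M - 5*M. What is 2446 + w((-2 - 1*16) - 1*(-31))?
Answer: 2394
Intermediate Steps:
w(M) = -4*M
2446 + w((-2 - 1*16) - 1*(-31)) = 2446 - 4*((-2 - 1*16) - 1*(-31)) = 2446 - 4*((-2 - 16) + 31) = 2446 - 4*(-18 + 31) = 2446 - 4*13 = 2446 - 52 = 2394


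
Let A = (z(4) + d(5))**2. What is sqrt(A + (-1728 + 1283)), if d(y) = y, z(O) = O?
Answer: 2*I*sqrt(91) ≈ 19.079*I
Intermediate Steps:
A = 81 (A = (4 + 5)**2 = 9**2 = 81)
sqrt(A + (-1728 + 1283)) = sqrt(81 + (-1728 + 1283)) = sqrt(81 - 445) = sqrt(-364) = 2*I*sqrt(91)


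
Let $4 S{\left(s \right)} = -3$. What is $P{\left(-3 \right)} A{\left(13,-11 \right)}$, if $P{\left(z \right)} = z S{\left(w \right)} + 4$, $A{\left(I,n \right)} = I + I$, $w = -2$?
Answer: $\frac{325}{2} \approx 162.5$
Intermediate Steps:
$S{\left(s \right)} = - \frac{3}{4}$ ($S{\left(s \right)} = \frac{1}{4} \left(-3\right) = - \frac{3}{4}$)
$A{\left(I,n \right)} = 2 I$
$P{\left(z \right)} = 4 - \frac{3 z}{4}$ ($P{\left(z \right)} = z \left(- \frac{3}{4}\right) + 4 = - \frac{3 z}{4} + 4 = 4 - \frac{3 z}{4}$)
$P{\left(-3 \right)} A{\left(13,-11 \right)} = \left(4 - - \frac{9}{4}\right) 2 \cdot 13 = \left(4 + \frac{9}{4}\right) 26 = \frac{25}{4} \cdot 26 = \frac{325}{2}$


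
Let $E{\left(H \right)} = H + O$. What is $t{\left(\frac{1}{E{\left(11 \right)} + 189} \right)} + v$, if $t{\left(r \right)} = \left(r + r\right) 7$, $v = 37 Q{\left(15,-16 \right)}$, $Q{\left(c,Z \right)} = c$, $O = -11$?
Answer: $\frac{14987}{27} \approx 555.07$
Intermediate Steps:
$E{\left(H \right)} = -11 + H$ ($E{\left(H \right)} = H - 11 = -11 + H$)
$v = 555$ ($v = 37 \cdot 15 = 555$)
$t{\left(r \right)} = 14 r$ ($t{\left(r \right)} = 2 r 7 = 14 r$)
$t{\left(\frac{1}{E{\left(11 \right)} + 189} \right)} + v = \frac{14}{\left(-11 + 11\right) + 189} + 555 = \frac{14}{0 + 189} + 555 = \frac{14}{189} + 555 = 14 \cdot \frac{1}{189} + 555 = \frac{2}{27} + 555 = \frac{14987}{27}$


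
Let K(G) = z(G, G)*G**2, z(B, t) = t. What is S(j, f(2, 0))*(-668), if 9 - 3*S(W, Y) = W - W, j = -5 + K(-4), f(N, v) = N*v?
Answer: -2004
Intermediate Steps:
K(G) = G**3 (K(G) = G*G**2 = G**3)
j = -69 (j = -5 + (-4)**3 = -5 - 64 = -69)
S(W, Y) = 3 (S(W, Y) = 3 - (W - W)/3 = 3 - 1/3*0 = 3 + 0 = 3)
S(j, f(2, 0))*(-668) = 3*(-668) = -2004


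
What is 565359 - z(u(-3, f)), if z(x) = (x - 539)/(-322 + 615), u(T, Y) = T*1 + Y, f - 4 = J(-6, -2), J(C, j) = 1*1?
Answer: 165650724/293 ≈ 5.6536e+5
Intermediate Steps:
J(C, j) = 1
f = 5 (f = 4 + 1 = 5)
u(T, Y) = T + Y
z(x) = -539/293 + x/293 (z(x) = (-539 + x)/293 = (-539 + x)*(1/293) = -539/293 + x/293)
565359 - z(u(-3, f)) = 565359 - (-539/293 + (-3 + 5)/293) = 565359 - (-539/293 + (1/293)*2) = 565359 - (-539/293 + 2/293) = 565359 - 1*(-537/293) = 565359 + 537/293 = 165650724/293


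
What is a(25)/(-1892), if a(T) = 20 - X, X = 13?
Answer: -7/1892 ≈ -0.0036998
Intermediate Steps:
a(T) = 7 (a(T) = 20 - 1*13 = 20 - 13 = 7)
a(25)/(-1892) = 7/(-1892) = 7*(-1/1892) = -7/1892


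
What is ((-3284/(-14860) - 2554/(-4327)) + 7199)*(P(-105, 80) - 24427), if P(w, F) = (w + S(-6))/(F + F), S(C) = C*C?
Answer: -113084899134626327/642992200 ≈ -1.7587e+8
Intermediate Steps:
S(C) = C²
P(w, F) = (36 + w)/(2*F) (P(w, F) = (w + (-6)²)/(F + F) = (w + 36)/((2*F)) = (36 + w)*(1/(2*F)) = (36 + w)/(2*F))
((-3284/(-14860) - 2554/(-4327)) + 7199)*(P(-105, 80) - 24427) = ((-3284/(-14860) - 2554/(-4327)) + 7199)*((½)*(36 - 105)/80 - 24427) = ((-3284*(-1/14860) - 2554*(-1/4327)) + 7199)*((½)*(1/80)*(-69) - 24427) = ((821/3715 + 2554/4327) + 7199)*(-69/160 - 24427) = (13040577/16074805 + 7199)*(-3908389/160) = (115735561772/16074805)*(-3908389/160) = -113084899134626327/642992200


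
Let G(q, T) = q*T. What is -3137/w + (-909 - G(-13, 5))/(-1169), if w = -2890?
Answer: 6106313/3378410 ≈ 1.8075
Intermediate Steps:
G(q, T) = T*q
-3137/w + (-909 - G(-13, 5))/(-1169) = -3137/(-2890) + (-909 - 5*(-13))/(-1169) = -3137*(-1/2890) + (-909 - 1*(-65))*(-1/1169) = 3137/2890 + (-909 + 65)*(-1/1169) = 3137/2890 - 844*(-1/1169) = 3137/2890 + 844/1169 = 6106313/3378410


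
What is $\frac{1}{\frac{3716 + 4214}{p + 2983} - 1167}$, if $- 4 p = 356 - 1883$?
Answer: $- \frac{13459}{15674933} \approx -0.00085863$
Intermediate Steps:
$p = \frac{1527}{4}$ ($p = - \frac{356 - 1883}{4} = \left(- \frac{1}{4}\right) \left(-1527\right) = \frac{1527}{4} \approx 381.75$)
$\frac{1}{\frac{3716 + 4214}{p + 2983} - 1167} = \frac{1}{\frac{3716 + 4214}{\frac{1527}{4} + 2983} - 1167} = \frac{1}{\frac{7930}{\frac{13459}{4}} - 1167} = \frac{1}{7930 \cdot \frac{4}{13459} - 1167} = \frac{1}{\frac{31720}{13459} - 1167} = \frac{1}{- \frac{15674933}{13459}} = - \frac{13459}{15674933}$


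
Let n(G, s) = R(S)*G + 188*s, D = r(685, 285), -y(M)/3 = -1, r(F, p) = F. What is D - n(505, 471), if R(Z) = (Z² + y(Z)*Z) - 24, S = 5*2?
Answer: -141393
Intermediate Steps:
S = 10
y(M) = 3 (y(M) = -3*(-1) = 3)
D = 685
R(Z) = -24 + Z² + 3*Z (R(Z) = (Z² + 3*Z) - 24 = -24 + Z² + 3*Z)
n(G, s) = 106*G + 188*s (n(G, s) = (-24 + 10² + 3*10)*G + 188*s = (-24 + 100 + 30)*G + 188*s = 106*G + 188*s)
D - n(505, 471) = 685 - (106*505 + 188*471) = 685 - (53530 + 88548) = 685 - 1*142078 = 685 - 142078 = -141393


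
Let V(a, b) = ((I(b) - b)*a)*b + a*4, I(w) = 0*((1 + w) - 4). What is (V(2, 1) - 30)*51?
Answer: -1224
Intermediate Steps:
I(w) = 0 (I(w) = 0*(-3 + w) = 0)
V(a, b) = 4*a - a*b² (V(a, b) = ((0 - b)*a)*b + a*4 = ((-b)*a)*b + 4*a = (-a*b)*b + 4*a = -a*b² + 4*a = 4*a - a*b²)
(V(2, 1) - 30)*51 = (2*(4 - 1*1²) - 30)*51 = (2*(4 - 1*1) - 30)*51 = (2*(4 - 1) - 30)*51 = (2*3 - 30)*51 = (6 - 30)*51 = -24*51 = -1224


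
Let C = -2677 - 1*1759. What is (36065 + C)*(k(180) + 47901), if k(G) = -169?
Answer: 1509715428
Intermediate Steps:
C = -4436 (C = -2677 - 1759 = -4436)
(36065 + C)*(k(180) + 47901) = (36065 - 4436)*(-169 + 47901) = 31629*47732 = 1509715428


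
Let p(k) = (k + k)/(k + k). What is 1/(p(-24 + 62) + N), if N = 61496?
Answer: 1/61497 ≈ 1.6261e-5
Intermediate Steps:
p(k) = 1 (p(k) = (2*k)/((2*k)) = (2*k)*(1/(2*k)) = 1)
1/(p(-24 + 62) + N) = 1/(1 + 61496) = 1/61497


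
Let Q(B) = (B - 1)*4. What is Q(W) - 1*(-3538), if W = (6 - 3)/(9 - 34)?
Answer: 88338/25 ≈ 3533.5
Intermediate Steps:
W = -3/25 (W = 3/(-25) = 3*(-1/25) = -3/25 ≈ -0.12000)
Q(B) = -4 + 4*B (Q(B) = (-1 + B)*4 = -4 + 4*B)
Q(W) - 1*(-3538) = (-4 + 4*(-3/25)) - 1*(-3538) = (-4 - 12/25) + 3538 = -112/25 + 3538 = 88338/25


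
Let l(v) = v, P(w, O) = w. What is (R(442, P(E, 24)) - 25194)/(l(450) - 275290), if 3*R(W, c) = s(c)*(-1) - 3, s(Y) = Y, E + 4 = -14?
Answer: 25189/274840 ≈ 0.091650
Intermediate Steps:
E = -18 (E = -4 - 14 = -18)
R(W, c) = -1 - c/3 (R(W, c) = (c*(-1) - 3)/3 = (-c - 3)/3 = (-3 - c)/3 = -1 - c/3)
(R(442, P(E, 24)) - 25194)/(l(450) - 275290) = ((-1 - ⅓*(-18)) - 25194)/(450 - 275290) = ((-1 + 6) - 25194)/(-274840) = (5 - 25194)*(-1/274840) = -25189*(-1/274840) = 25189/274840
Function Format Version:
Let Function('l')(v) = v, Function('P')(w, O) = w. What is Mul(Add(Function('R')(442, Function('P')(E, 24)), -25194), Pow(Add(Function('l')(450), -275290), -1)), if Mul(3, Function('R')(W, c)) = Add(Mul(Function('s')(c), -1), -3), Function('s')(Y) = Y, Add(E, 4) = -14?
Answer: Rational(25189, 274840) ≈ 0.091650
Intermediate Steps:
E = -18 (E = Add(-4, -14) = -18)
Function('R')(W, c) = Add(-1, Mul(Rational(-1, 3), c)) (Function('R')(W, c) = Mul(Rational(1, 3), Add(Mul(c, -1), -3)) = Mul(Rational(1, 3), Add(Mul(-1, c), -3)) = Mul(Rational(1, 3), Add(-3, Mul(-1, c))) = Add(-1, Mul(Rational(-1, 3), c)))
Mul(Add(Function('R')(442, Function('P')(E, 24)), -25194), Pow(Add(Function('l')(450), -275290), -1)) = Mul(Add(Add(-1, Mul(Rational(-1, 3), -18)), -25194), Pow(Add(450, -275290), -1)) = Mul(Add(Add(-1, 6), -25194), Pow(-274840, -1)) = Mul(Add(5, -25194), Rational(-1, 274840)) = Mul(-25189, Rational(-1, 274840)) = Rational(25189, 274840)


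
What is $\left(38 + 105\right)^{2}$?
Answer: $20449$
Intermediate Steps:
$\left(38 + 105\right)^{2} = 143^{2} = 20449$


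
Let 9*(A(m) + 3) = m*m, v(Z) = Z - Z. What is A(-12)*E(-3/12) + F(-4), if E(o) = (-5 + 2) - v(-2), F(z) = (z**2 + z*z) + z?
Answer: -11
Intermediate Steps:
v(Z) = 0
A(m) = -3 + m**2/9 (A(m) = -3 + (m*m)/9 = -3 + m**2/9)
F(z) = z + 2*z**2 (F(z) = (z**2 + z**2) + z = 2*z**2 + z = z + 2*z**2)
E(o) = -3 (E(o) = (-5 + 2) - 1*0 = -3 + 0 = -3)
A(-12)*E(-3/12) + F(-4) = (-3 + (1/9)*(-12)**2)*(-3) - 4*(1 + 2*(-4)) = (-3 + (1/9)*144)*(-3) - 4*(1 - 8) = (-3 + 16)*(-3) - 4*(-7) = 13*(-3) + 28 = -39 + 28 = -11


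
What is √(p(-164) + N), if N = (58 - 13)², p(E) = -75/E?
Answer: 5*√544767/82 ≈ 45.005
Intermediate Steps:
N = 2025 (N = 45² = 2025)
√(p(-164) + N) = √(-75/(-164) + 2025) = √(-75*(-1/164) + 2025) = √(75/164 + 2025) = √(332175/164) = 5*√544767/82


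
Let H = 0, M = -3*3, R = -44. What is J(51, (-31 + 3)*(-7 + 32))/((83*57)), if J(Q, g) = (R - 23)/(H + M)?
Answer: 67/42579 ≈ 0.0015735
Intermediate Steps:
M = -9
J(Q, g) = 67/9 (J(Q, g) = (-44 - 23)/(0 - 9) = -67/(-9) = -67*(-1/9) = 67/9)
J(51, (-31 + 3)*(-7 + 32))/((83*57)) = 67/(9*((83*57))) = (67/9)/4731 = (67/9)*(1/4731) = 67/42579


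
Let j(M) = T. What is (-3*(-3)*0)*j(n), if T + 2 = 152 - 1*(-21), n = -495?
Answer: 0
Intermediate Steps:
T = 171 (T = -2 + (152 - 1*(-21)) = -2 + (152 + 21) = -2 + 173 = 171)
j(M) = 171
(-3*(-3)*0)*j(n) = (-3*(-3)*0)*171 = (9*0)*171 = 0*171 = 0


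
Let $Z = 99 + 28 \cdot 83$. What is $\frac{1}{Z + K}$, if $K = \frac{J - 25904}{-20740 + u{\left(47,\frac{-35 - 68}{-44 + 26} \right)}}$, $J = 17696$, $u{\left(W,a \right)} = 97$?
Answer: $\frac{6881}{16675399} \approx 0.00041264$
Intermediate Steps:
$K = \frac{2736}{6881}$ ($K = \frac{17696 - 25904}{-20740 + 97} = - \frac{8208}{-20643} = \left(-8208\right) \left(- \frac{1}{20643}\right) = \frac{2736}{6881} \approx 0.39762$)
$Z = 2423$ ($Z = 99 + 2324 = 2423$)
$\frac{1}{Z + K} = \frac{1}{2423 + \frac{2736}{6881}} = \frac{1}{\frac{16675399}{6881}} = \frac{6881}{16675399}$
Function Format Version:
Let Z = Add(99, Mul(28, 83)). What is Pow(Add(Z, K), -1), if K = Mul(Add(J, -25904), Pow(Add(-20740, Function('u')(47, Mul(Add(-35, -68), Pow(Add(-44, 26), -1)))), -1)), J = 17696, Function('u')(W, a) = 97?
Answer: Rational(6881, 16675399) ≈ 0.00041264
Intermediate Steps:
K = Rational(2736, 6881) (K = Mul(Add(17696, -25904), Pow(Add(-20740, 97), -1)) = Mul(-8208, Pow(-20643, -1)) = Mul(-8208, Rational(-1, 20643)) = Rational(2736, 6881) ≈ 0.39762)
Z = 2423 (Z = Add(99, 2324) = 2423)
Pow(Add(Z, K), -1) = Pow(Add(2423, Rational(2736, 6881)), -1) = Pow(Rational(16675399, 6881), -1) = Rational(6881, 16675399)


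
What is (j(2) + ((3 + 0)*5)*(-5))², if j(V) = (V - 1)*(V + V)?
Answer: 5041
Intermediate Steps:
j(V) = 2*V*(-1 + V) (j(V) = (-1 + V)*(2*V) = 2*V*(-1 + V))
(j(2) + ((3 + 0)*5)*(-5))² = (2*2*(-1 + 2) + ((3 + 0)*5)*(-5))² = (2*2*1 + (3*5)*(-5))² = (4 + 15*(-5))² = (4 - 75)² = (-71)² = 5041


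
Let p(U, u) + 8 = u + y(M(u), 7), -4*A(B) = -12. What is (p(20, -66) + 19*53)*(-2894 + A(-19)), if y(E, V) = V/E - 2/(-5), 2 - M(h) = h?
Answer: -917577381/340 ≈ -2.6988e+6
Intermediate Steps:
A(B) = 3 (A(B) = -¼*(-12) = 3)
M(h) = 2 - h
y(E, V) = ⅖ + V/E (y(E, V) = V/E - 2*(-⅕) = V/E + ⅖ = ⅖ + V/E)
p(U, u) = -38/5 + u + 7/(2 - u) (p(U, u) = -8 + (u + (⅖ + 7/(2 - u))) = -8 + (⅖ + u + 7/(2 - u)) = -38/5 + u + 7/(2 - u))
(p(20, -66) + 19*53)*(-2894 + A(-19)) = ((-35 + (-38 + 5*(-66))*(-2 - 66))/(5*(-2 - 66)) + 19*53)*(-2894 + 3) = ((⅕)*(-35 + (-38 - 330)*(-68))/(-68) + 1007)*(-2891) = ((⅕)*(-1/68)*(-35 - 368*(-68)) + 1007)*(-2891) = ((⅕)*(-1/68)*(-35 + 25024) + 1007)*(-2891) = ((⅕)*(-1/68)*24989 + 1007)*(-2891) = (-24989/340 + 1007)*(-2891) = (317391/340)*(-2891) = -917577381/340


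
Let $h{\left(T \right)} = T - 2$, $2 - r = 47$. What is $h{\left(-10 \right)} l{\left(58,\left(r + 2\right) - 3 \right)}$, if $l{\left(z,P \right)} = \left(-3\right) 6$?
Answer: $216$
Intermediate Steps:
$r = -45$ ($r = 2 - 47 = -45$)
$l{\left(z,P \right)} = -18$
$h{\left(T \right)} = -2 + T$
$h{\left(-10 \right)} l{\left(58,\left(r + 2\right) - 3 \right)} = \left(-2 - 10\right) \left(-18\right) = \left(-12\right) \left(-18\right) = 216$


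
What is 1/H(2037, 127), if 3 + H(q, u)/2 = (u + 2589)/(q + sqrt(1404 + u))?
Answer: -3455511/11512246 + 679*sqrt(1531)/5756123 ≈ -0.29554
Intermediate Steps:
H(q, u) = -6 + 2*(2589 + u)/(q + sqrt(1404 + u)) (H(q, u) = -6 + 2*((u + 2589)/(q + sqrt(1404 + u))) = -6 + 2*((2589 + u)/(q + sqrt(1404 + u))) = -6 + 2*(2589 + u)/(q + sqrt(1404 + u)))
1/H(2037, 127) = 1/(2*(2589 + 127 - 3*2037 - 3*sqrt(1404 + 127))/(2037 + sqrt(1404 + 127))) = 1/(2*(2589 + 127 - 6111 - 3*sqrt(1531))/(2037 + sqrt(1531))) = 1/(2*(-3395 - 3*sqrt(1531))/(2037 + sqrt(1531))) = (2037 + sqrt(1531))/(2*(-3395 - 3*sqrt(1531)))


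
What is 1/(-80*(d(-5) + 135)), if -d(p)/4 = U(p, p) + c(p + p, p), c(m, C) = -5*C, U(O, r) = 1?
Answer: -1/2480 ≈ -0.00040323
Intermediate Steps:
d(p) = -4 + 20*p (d(p) = -4*(1 - 5*p) = -4 + 20*p)
1/(-80*(d(-5) + 135)) = 1/(-80*((-4 + 20*(-5)) + 135)) = 1/(-80*((-4 - 100) + 135)) = 1/(-80*(-104 + 135)) = 1/(-80*31) = 1/(-2480) = -1/2480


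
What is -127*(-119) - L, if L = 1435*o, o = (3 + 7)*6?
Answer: -70987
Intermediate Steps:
o = 60 (o = 10*6 = 60)
L = 86100 (L = 1435*60 = 86100)
-127*(-119) - L = -127*(-119) - 1*86100 = 15113 - 86100 = -70987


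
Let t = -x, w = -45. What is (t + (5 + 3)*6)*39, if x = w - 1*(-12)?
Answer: 3159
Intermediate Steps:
x = -33 (x = -45 - 1*(-12) = -45 + 12 = -33)
t = 33 (t = -1*(-33) = 33)
(t + (5 + 3)*6)*39 = (33 + (5 + 3)*6)*39 = (33 + 8*6)*39 = (33 + 48)*39 = 81*39 = 3159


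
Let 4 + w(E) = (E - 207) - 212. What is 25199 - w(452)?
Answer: 25170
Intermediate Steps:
w(E) = -423 + E (w(E) = -4 + ((E - 207) - 212) = -4 + ((-207 + E) - 212) = -4 + (-419 + E) = -423 + E)
25199 - w(452) = 25199 - (-423 + 452) = 25199 - 1*29 = 25199 - 29 = 25170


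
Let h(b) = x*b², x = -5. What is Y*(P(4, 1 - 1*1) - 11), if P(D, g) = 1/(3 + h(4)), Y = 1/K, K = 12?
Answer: -212/231 ≈ -0.91775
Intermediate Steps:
Y = 1/12 ≈ 0.083333
h(b) = -5*b²
P(D, g) = -1/77 (P(D, g) = 1/(3 - 5*4²) = 1/(3 - 5*16) = 1/(3 - 80) = 1/(-77) = -1/77)
Y*(P(4, 1 - 1*1) - 11) = (-1/77 - 11)/12 = (1/12)*(-848/77) = -212/231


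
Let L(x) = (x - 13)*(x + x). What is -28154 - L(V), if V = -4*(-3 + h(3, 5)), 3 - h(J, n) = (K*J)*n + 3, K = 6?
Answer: -295250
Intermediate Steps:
h(J, n) = -6*J*n (h(J, n) = 3 - ((6*J)*n + 3) = 3 - (6*J*n + 3) = 3 - (3 + 6*J*n) = 3 + (-3 - 6*J*n) = -6*J*n)
V = 372 (V = -4*(-3 - 6*3*5) = -4*(-3 - 90) = -4*(-93) = 372)
L(x) = 2*x*(-13 + x) (L(x) = (-13 + x)*(2*x) = 2*x*(-13 + x))
-28154 - L(V) = -28154 - 2*372*(-13 + 372) = -28154 - 2*372*359 = -28154 - 1*267096 = -28154 - 267096 = -295250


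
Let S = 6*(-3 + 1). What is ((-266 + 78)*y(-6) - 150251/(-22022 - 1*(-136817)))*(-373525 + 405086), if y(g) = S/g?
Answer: -1367006989931/114795 ≈ -1.1908e+7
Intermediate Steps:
S = -12 (S = 6*(-2) = -12)
y(g) = -12/g
((-266 + 78)*y(-6) - 150251/(-22022 - 1*(-136817)))*(-373525 + 405086) = ((-266 + 78)*(-12/(-6)) - 150251/(-22022 - 1*(-136817)))*(-373525 + 405086) = (-(-2256)*(-1)/6 - 150251/(-22022 + 136817))*31561 = (-188*2 - 150251/114795)*31561 = (-376 - 150251*1/114795)*31561 = (-376 - 150251/114795)*31561 = -43313171/114795*31561 = -1367006989931/114795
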